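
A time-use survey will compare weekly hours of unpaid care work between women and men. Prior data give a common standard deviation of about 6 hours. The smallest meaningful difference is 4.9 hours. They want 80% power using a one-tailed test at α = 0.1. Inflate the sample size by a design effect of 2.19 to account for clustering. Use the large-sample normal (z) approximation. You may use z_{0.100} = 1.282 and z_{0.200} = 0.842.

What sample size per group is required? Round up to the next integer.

n = 30 per group

n = (z_α + z_β)² · (σ₁² + σ₂²) / δ²
  = (1.282 + 0.842)² · (2·6² = 72) / 4.9²
  = 4.5114 · 72 / 24.01
  = 13.53
Design effect: 2.19 × 13.53 = 29.63.
Round up → n = 30 per group.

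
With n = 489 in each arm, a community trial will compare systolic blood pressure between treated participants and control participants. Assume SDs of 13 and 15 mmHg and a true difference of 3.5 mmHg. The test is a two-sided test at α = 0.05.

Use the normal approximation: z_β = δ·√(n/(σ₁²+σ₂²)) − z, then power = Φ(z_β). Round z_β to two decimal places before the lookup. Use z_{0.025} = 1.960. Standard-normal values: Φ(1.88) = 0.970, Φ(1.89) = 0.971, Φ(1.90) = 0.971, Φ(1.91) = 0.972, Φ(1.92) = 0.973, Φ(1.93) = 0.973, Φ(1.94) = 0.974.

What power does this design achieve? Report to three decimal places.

z_β = δ·√(n/(σ₁²+σ₂²)) − z_{α/2}
    = 3.5 · √(489/394) − 1.960
    = 3.5 · 1.11405 − 1.960
    = 3.8992 − 1.960 = 1.9392 → 1.94
Power = Φ(1.94) = 0.974.

Power ≈ 0.974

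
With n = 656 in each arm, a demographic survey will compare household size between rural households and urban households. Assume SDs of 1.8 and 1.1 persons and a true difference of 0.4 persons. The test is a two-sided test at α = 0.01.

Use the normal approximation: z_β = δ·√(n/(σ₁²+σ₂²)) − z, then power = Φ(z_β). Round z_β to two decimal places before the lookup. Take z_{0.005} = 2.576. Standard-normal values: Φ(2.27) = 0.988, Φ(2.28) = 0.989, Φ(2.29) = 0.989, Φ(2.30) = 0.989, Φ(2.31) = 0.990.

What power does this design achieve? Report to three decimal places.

Power ≈ 0.989

z_β = δ·√(n/(σ₁²+σ₂²)) − z_{α/2}
    = 0.4 · √(656/4.45) − 2.576
    = 0.4 · 12.14149 − 2.576
    = 4.8566 − 2.576 = 2.2806 → 2.28
Power = Φ(2.28) = 0.989.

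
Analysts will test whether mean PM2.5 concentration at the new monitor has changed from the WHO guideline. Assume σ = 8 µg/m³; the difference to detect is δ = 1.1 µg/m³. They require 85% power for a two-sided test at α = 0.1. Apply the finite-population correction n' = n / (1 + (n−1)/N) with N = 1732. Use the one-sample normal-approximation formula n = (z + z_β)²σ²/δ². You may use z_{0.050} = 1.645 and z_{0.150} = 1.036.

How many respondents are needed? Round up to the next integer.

n = (z_{α/2} + z_β)² · σ² / δ²
  = (1.645 + 1.036)² · 8² / 1.1²
  = 7.1878 · 64 / 1.21
  = 380.18
Finite-population correction (N = 1732): 380.18 / (1 + (380.18 − 1)/1732) = 311.90.
Round up → n = 312.

n = 312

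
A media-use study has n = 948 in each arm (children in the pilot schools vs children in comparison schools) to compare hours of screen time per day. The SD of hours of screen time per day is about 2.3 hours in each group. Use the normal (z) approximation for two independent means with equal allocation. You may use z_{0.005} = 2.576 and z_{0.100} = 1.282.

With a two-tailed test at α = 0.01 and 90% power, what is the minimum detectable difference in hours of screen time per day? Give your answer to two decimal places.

δ = (z_{α/2} + z_β) · √((σ₁²+σ₂²)/n)
  = (2.576 + 1.282) · √(10.58/948)
  = 3.858 · √0.01116
  = 3.858 · 0.1056
  = 0.4076

Minimum detectable difference ≈ 0.41 hours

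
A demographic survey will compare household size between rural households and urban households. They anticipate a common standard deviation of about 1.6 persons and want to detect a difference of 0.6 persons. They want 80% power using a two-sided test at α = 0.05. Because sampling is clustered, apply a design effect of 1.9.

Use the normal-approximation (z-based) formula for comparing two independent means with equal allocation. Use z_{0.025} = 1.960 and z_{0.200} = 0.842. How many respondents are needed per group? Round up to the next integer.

n = 213 per group

n = (z_{α/2} + z_β)² · (σ₁² + σ₂²) / δ²
  = (1.960 + 0.842)² · (2·1.6² = 5.12) / 0.6²
  = 7.8512 · 5.12 / 0.36
  = 111.66
Design effect: 1.9 × 111.66 = 212.16.
Round up → n = 213 per group.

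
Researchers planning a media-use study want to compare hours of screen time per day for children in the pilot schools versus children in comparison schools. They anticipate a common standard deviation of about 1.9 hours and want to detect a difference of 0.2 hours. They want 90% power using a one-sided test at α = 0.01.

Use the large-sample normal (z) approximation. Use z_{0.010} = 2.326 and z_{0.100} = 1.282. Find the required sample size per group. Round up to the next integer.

n = (z_α + z_β)² · (σ₁² + σ₂²) / δ²
  = (2.326 + 1.282)² · (2·1.9² = 7.22) / 0.2²
  = 13.0177 · 7.22 / 0.04
  = 2349.69
Round up → n = 2350 per group.

n = 2350 per group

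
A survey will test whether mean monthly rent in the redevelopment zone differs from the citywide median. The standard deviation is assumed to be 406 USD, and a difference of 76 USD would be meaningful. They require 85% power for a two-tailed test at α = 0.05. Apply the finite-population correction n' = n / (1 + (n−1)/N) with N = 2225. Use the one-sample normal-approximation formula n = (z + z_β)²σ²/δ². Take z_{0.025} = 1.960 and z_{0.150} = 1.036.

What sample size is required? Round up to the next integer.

n = (z_{α/2} + z_β)² · σ² / δ²
  = (1.960 + 1.036)² · 406² / 76²
  = 8.9760 · 164836 / 5776
  = 256.16
Finite-population correction (N = 2225): 256.16 / (1 + (256.16 − 1)/2225) = 229.80.
Round up → n = 230.

n = 230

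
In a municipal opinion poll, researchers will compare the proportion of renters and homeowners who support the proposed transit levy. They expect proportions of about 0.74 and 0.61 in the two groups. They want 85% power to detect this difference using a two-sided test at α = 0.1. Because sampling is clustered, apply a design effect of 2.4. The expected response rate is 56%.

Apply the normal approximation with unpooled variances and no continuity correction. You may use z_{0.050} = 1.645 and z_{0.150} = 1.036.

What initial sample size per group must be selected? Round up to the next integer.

n = (z_{α/2} + z_β)² · [p₁(1−p₁) + p₂(1−p₂)] / (p₁ − p₂)²
  = (1.645 + 1.036)² · (0.74·0.26 + 0.61·0.39) / (0.13)²
  = (2.681)² · (0.1924 + 0.2379) / 0.0169
  = 7.1878 · 0.4303 / 0.0169
  = 183.01
Design effect: 2.4 × 183.01 = 439.23.
Adjust for 56% response: 439.23 / 0.56 = 784.33.
Round up → n = 785 per group.

n = 785 per group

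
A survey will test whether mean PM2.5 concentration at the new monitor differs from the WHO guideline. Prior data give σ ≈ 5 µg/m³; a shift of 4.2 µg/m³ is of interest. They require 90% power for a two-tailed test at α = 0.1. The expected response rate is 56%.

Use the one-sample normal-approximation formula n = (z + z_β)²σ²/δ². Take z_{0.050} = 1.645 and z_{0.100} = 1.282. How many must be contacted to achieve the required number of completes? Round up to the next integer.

n = (z_{α/2} + z_β)² · σ² / δ²
  = (1.645 + 1.282)² · 5² / 4.2²
  = 8.5673 · 25 / 17.64
  = 12.14
Adjust for 56% response: 12.14 / 0.56 = 21.68.
Round up → n = 22.

n = 22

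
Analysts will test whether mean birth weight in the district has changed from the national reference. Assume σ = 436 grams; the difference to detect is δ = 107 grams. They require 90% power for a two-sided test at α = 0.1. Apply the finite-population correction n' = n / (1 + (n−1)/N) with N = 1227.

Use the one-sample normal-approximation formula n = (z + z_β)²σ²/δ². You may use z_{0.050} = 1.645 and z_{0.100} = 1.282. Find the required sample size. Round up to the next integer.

n = 128

n = (z_{α/2} + z_β)² · σ² / δ²
  = (1.645 + 1.282)² · 436² / 107²
  = 8.5673 · 190096 / 11449
  = 142.25
Finite-population correction (N = 1227): 142.25 / (1 + (142.25 − 1)/1227) = 127.56.
Round up → n = 128.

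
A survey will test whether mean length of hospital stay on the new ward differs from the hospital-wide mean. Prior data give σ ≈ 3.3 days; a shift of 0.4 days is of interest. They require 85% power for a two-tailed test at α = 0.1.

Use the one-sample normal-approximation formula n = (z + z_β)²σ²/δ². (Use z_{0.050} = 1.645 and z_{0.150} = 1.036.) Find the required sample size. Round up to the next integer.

n = 490

n = (z_{α/2} + z_β)² · σ² / δ²
  = (1.645 + 1.036)² · 3.3² / 0.4²
  = 7.1878 · 10.89 / 0.16
  = 489.22
Round up → n = 490.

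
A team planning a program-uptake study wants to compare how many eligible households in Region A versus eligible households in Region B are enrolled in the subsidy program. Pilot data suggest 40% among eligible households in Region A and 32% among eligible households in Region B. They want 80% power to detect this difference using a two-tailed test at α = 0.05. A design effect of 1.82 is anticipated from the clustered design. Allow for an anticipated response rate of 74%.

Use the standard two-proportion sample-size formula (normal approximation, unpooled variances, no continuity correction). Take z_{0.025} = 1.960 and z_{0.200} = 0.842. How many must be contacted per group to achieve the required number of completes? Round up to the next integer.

n = 1381 per group

n = (z_{α/2} + z_β)² · [p₁(1−p₁) + p₂(1−p₂)] / (p₁ − p₂)²
  = (1.960 + 0.842)² · (0.40·0.60 + 0.32·0.68) / (0.08)²
  = (2.802)² · (0.2400 + 0.2176) / 0.0064
  = 7.8512 · 0.4576 / 0.0064
  = 561.36
Design effect: 1.82 × 561.36 = 1021.68.
Adjust for 74% response: 1021.68 / 0.74 = 1380.64.
Round up → n = 1381 per group.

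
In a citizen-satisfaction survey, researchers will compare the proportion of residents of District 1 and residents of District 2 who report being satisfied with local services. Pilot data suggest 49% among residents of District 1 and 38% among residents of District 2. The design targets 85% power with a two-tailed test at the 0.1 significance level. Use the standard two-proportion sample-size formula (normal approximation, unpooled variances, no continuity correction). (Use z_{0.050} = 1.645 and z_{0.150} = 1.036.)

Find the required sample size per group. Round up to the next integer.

n = 289 per group

n = (z_{α/2} + z_β)² · [p₁(1−p₁) + p₂(1−p₂)] / (p₁ − p₂)²
  = (1.645 + 1.036)² · (0.49·0.51 + 0.38·0.62) / (0.11)²
  = (2.681)² · (0.2499 + 0.2356) / 0.0121
  = 7.1878 · 0.4855 / 0.0121
  = 288.40
Round up → n = 289 per group.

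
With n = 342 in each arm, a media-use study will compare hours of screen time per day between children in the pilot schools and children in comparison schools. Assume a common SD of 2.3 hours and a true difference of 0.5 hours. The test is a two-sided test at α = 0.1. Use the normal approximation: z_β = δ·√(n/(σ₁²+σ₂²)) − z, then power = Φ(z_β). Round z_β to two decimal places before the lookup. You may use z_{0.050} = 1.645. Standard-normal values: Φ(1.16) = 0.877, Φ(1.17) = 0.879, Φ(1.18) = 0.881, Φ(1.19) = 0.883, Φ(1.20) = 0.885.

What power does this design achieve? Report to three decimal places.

z_β = δ·√(n/(σ₁²+σ₂²)) − z_{α/2}
    = 0.5 · √(342/10.58) − 1.645
    = 0.5 · 5.68552 − 1.645
    = 2.8428 − 1.645 = 1.1978 → 1.20
Power = Φ(1.20) = 0.885.

Power ≈ 0.885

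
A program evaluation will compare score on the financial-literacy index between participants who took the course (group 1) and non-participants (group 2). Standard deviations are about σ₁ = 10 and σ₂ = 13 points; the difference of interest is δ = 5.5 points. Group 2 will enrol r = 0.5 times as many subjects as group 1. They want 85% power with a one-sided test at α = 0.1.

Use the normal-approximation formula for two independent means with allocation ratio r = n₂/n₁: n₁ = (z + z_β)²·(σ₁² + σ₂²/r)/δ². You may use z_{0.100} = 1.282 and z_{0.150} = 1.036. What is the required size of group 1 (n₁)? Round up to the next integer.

n₁ = 78

n₁ = (z_α + z_β)² · (σ₁² + σ₂²/r) / δ²
   = (1.282 + 1.036)² · (10² + 13²/0.5) / 5.5²
   = 5.3731 · (100 + 338) / 30.25
   = 5.3731 · 438 / 30.25
   = 77.80
Round up → n₁ = 78; n₂ = r·n₁ = 0.5 × 78 = 39.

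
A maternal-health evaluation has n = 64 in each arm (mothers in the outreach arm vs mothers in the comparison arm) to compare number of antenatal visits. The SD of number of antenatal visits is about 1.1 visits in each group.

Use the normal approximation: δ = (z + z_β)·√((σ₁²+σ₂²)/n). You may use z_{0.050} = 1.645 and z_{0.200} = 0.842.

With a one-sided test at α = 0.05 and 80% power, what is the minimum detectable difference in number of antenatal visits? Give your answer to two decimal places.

δ = (z_α + z_β) · √((σ₁²+σ₂²)/n)
  = (1.645 + 0.842) · √(2.42/64)
  = 2.487 · √0.03781
  = 2.487 · 0.1945
  = 0.4836

Minimum detectable difference ≈ 0.48 visits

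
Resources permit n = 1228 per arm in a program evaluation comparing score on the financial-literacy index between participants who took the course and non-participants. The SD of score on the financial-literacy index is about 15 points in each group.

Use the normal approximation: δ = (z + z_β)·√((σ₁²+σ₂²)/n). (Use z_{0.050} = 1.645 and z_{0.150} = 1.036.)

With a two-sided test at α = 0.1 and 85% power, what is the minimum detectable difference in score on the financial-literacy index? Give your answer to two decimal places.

δ = (z_{α/2} + z_β) · √((σ₁²+σ₂²)/n)
  = (1.645 + 1.036) · √(450/1228)
  = 2.681 · √0.36645
  = 2.681 · 0.6054
  = 1.6229

Minimum detectable difference ≈ 1.62 points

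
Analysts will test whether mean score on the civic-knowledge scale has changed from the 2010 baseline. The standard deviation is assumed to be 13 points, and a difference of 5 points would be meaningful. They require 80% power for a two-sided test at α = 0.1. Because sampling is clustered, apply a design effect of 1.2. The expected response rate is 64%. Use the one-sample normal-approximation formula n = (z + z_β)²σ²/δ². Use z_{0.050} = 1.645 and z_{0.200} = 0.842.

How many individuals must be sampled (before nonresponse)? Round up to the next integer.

n = (z_{α/2} + z_β)² · σ² / δ²
  = (1.645 + 0.842)² · 13² / 5²
  = 6.1852 · 169 / 25
  = 41.81
Design effect: 1.2 × 41.81 = 50.17.
Adjust for 64% response: 50.17 / 0.64 = 78.40.
Round up → n = 79.

n = 79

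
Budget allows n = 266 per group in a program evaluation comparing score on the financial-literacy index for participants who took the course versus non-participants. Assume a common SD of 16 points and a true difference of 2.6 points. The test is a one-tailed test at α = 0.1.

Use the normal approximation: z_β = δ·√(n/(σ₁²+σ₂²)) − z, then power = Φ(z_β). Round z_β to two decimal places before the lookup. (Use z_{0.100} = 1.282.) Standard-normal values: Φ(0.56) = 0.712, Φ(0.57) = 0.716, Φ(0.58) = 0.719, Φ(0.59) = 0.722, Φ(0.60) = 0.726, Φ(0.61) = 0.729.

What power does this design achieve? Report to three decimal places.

z_β = δ·√(n/(σ₁²+σ₂²)) − z_α
    = 2.6 · √(266/512) − 1.282
    = 2.6 · 0.72079 − 1.282
    = 1.8740 − 1.282 = 0.5920 → 0.59
Power = Φ(0.59) = 0.722.

Power ≈ 0.722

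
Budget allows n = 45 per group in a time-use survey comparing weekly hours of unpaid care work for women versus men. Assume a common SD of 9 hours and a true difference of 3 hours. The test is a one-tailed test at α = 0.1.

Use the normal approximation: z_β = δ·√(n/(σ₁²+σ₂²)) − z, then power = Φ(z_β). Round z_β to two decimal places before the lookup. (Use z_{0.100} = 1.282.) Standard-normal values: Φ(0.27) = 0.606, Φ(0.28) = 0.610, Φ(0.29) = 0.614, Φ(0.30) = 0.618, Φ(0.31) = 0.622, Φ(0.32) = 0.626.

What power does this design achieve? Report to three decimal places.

z_β = δ·√(n/(σ₁²+σ₂²)) − z_α
    = 3 · √(45/162) − 1.282
    = 3 · 0.52705 − 1.282
    = 1.5811 − 1.282 = 0.2991 → 0.30
Power = Φ(0.30) = 0.618.

Power ≈ 0.618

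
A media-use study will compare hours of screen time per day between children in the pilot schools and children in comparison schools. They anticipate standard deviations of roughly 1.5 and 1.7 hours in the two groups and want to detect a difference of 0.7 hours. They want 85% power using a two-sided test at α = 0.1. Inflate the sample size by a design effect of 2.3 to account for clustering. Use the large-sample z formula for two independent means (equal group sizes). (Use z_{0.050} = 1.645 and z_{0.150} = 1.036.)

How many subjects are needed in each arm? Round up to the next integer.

n = (z_{α/2} + z_β)² · (σ₁² + σ₂²) / δ²
  = (1.645 + 1.036)² · (1.5² + 1.7² = 5.14) / 0.7²
  = 7.1878 · 5.14 / 0.49
  = 75.40
Design effect: 2.3 × 75.40 = 173.42.
Round up → n = 174 per group.

n = 174 per group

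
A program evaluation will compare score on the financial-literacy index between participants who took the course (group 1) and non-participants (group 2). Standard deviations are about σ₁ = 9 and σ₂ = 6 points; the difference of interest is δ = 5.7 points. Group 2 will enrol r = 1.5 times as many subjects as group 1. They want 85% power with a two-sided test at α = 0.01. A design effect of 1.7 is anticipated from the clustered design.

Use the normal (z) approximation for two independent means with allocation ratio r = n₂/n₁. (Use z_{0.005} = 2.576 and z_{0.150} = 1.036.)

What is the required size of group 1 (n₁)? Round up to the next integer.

n₁ = (z_{α/2} + z_β)² · (σ₁² + σ₂²/r) / δ²
   = (2.576 + 1.036)² · (9² + 6²/1.5) / 5.7²
   = 13.0465 · (81 + 24) / 32.49
   = 13.0465 · 105 / 32.49
   = 42.16
Design effect: 1.7 × 42.16 = 71.68.
Round up → n₁ = 72; n₂ = r·n₁ = 1.5 × 72 = 108.

n₁ = 72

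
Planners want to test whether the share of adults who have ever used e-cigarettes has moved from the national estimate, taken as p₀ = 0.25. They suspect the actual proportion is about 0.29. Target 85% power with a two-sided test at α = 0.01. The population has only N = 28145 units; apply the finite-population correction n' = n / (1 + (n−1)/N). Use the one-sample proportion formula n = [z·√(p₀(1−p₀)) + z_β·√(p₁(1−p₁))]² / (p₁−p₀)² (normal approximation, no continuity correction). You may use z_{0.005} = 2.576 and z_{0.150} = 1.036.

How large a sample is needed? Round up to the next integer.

n = [z_{α/2}·√(p₀q₀) + z_β·√(p₁q₁)]² / (p₁ − p₀)²
  = [2.576·√(0.25·0.75) + 1.036·√(0.29·0.71)]² / (0.04)²
  = [2.576·0.4330 + 1.036·0.4538]² / 0.0016
  = [1.5855]² / 0.0016
  = 1571.21
Finite-population correction (N = 28145): 1571.21 / (1 + (1571.21 − 1)/28145) = 1488.18.
Round up → n = 1489.

n = 1489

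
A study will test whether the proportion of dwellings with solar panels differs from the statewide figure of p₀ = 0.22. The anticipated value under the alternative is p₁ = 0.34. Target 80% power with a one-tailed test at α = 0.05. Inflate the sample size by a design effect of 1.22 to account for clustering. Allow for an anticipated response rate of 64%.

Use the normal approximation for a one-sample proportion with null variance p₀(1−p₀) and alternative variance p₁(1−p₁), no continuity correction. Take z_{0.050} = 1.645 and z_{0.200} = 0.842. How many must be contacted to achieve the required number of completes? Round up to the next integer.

n = 155

n = [z_α·√(p₀q₀) + z_β·√(p₁q₁)]² / (p₁ − p₀)²
  = [1.645·√(0.22·0.78) + 0.842·√(0.34·0.66)]² / (0.12)²
  = [1.645·0.4142 + 0.842·0.4737]² / 0.0144
  = [1.0803]² / 0.0144
  = 81.04
Design effect: 1.22 × 81.04 = 98.87.
Adjust for 64% response: 98.87 / 0.64 = 154.49.
Round up → n = 155.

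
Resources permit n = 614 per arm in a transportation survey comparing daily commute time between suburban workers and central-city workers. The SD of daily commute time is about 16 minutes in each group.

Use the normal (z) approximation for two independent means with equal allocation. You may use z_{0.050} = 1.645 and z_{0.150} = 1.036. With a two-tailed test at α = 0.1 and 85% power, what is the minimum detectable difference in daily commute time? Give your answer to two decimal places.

Minimum detectable difference ≈ 2.45 minutes

δ = (z_{α/2} + z_β) · √((σ₁²+σ₂²)/n)
  = (1.645 + 1.036) · √(512/614)
  = 2.681 · √0.83388
  = 2.681 · 0.9132
  = 2.4482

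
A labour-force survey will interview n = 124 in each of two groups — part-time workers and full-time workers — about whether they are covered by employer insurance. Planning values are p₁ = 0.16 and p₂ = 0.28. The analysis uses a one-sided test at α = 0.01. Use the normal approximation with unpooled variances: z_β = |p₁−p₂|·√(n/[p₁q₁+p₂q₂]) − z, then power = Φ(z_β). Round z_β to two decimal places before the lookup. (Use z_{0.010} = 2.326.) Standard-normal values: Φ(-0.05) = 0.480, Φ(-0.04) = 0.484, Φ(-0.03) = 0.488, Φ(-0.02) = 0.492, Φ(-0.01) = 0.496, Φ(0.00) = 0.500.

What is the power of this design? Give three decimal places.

Power ≈ 0.492

z_β = |p₁−p₂|·√(n/[p₁q₁+p₂q₂]) − z_α
    = 0.12 · √(124/0.3360) − 2.326
    = 0.12 · 19.2106 − 2.326
    = 2.3053 − 2.326 = -0.0207 → -0.02
Power = Φ(-0.02) = 0.492.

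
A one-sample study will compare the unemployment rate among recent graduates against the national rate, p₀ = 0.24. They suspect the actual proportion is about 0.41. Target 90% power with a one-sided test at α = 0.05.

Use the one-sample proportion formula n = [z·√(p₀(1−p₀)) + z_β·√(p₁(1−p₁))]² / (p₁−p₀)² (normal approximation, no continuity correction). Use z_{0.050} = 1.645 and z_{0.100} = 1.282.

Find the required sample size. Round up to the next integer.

n = [z_α·√(p₀q₀) + z_β·√(p₁q₁)]² / (p₁ − p₀)²
  = [1.645·√(0.24·0.76) + 1.282·√(0.41·0.59)]² / (0.17)²
  = [1.645·0.4271 + 1.282·0.4918]² / 0.0289
  = [1.3331]² / 0.0289
  = 61.49
Round up → n = 62.

n = 62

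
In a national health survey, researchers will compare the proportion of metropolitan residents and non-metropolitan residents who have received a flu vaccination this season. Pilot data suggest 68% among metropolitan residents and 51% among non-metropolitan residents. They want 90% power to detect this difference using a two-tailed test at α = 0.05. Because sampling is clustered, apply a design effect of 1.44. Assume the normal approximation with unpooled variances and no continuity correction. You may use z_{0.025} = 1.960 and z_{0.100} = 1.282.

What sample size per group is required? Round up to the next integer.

n = (z_{α/2} + z_β)² · [p₁(1−p₁) + p₂(1−p₂)] / (p₁ − p₂)²
  = (1.960 + 1.282)² · (0.68·0.32 + 0.51·0.49) / (0.17)²
  = (3.242)² · (0.2176 + 0.2499) / 0.0289
  = 10.5106 · 0.4675 / 0.0289
  = 170.02
Design effect: 1.44 × 170.02 = 244.83.
Round up → n = 245 per group.

n = 245 per group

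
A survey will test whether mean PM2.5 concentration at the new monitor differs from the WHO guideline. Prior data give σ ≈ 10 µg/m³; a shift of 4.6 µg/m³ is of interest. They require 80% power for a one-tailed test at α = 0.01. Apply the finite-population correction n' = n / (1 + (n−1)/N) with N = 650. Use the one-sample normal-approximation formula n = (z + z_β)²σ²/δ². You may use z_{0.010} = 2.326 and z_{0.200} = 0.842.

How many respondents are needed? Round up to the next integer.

n = (z_α + z_β)² · σ² / δ²
  = (2.326 + 0.842)² · 10² / 4.6²
  = 10.0362 · 100 / 21.16
  = 47.43
Finite-population correction (N = 650): 47.43 / (1 + (47.43 − 1)/650) = 44.27.
Round up → n = 45.

n = 45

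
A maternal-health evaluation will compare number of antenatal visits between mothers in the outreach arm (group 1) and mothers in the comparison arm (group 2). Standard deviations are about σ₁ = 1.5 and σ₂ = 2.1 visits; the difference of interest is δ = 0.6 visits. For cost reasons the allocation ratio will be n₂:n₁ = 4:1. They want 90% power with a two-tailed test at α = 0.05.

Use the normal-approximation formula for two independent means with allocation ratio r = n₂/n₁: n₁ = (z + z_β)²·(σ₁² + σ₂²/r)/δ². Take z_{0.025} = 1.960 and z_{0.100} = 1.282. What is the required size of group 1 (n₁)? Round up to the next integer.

n₁ = 98

n₁ = (z_{α/2} + z_β)² · (σ₁² + σ₂²/r) / δ²
   = (1.960 + 1.282)² · (1.5² + 2.1²/4) / 0.6²
   = 10.5106 · (2.25 + 1.1025) / 0.36
   = 10.5106 · 3.3525 / 0.36
   = 97.88
Round up → n₁ = 98; n₂ = r·n₁ = 4 × 98 = 392.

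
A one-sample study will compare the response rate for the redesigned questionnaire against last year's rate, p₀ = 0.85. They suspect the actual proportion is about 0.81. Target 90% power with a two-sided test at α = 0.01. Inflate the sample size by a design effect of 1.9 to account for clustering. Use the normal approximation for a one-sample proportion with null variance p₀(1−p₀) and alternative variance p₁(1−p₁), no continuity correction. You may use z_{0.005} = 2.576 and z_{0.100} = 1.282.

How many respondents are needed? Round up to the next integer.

n = 2404

n = [z_{α/2}·√(p₀q₀) + z_β·√(p₁q₁)]² / (p₁ − p₀)²
  = [2.576·√(0.85·0.15) + 1.282·√(0.81·0.19)]² / (-0.04)²
  = [2.576·0.3571 + 1.282·0.3923]² / 0.0016
  = [1.4227]² / 0.0016
  = 1265.13
Design effect: 1.9 × 1265.13 = 2403.74.
Round up → n = 2404.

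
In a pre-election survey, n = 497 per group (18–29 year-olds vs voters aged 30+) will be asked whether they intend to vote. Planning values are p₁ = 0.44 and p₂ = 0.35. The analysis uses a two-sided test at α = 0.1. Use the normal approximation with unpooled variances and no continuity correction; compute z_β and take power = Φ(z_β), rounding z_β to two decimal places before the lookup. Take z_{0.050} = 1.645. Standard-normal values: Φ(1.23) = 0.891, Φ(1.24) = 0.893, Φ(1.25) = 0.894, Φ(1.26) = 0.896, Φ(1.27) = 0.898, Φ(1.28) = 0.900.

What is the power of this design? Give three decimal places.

Power ≈ 0.898

z_β = |p₁−p₂|·√(n/[p₁q₁+p₂q₂]) − z_{α/2}
    = 0.09 · √(497/0.4739) − 1.645
    = 0.09 · 32.3843 − 1.645
    = 2.9146 − 1.645 = 1.2696 → 1.27
Power = Φ(1.27) = 0.898.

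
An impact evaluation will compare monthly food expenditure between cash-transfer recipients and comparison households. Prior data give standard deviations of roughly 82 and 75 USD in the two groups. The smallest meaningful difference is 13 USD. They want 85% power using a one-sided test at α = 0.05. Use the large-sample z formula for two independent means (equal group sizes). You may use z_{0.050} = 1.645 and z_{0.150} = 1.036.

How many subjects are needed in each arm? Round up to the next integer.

n = (z_α + z_β)² · (σ₁² + σ₂²) / δ²
  = (1.645 + 1.036)² · (82² + 75² = 12349) / 13²
  = 7.1878 · 12349 / 169
  = 525.22
Round up → n = 526 per group.

n = 526 per group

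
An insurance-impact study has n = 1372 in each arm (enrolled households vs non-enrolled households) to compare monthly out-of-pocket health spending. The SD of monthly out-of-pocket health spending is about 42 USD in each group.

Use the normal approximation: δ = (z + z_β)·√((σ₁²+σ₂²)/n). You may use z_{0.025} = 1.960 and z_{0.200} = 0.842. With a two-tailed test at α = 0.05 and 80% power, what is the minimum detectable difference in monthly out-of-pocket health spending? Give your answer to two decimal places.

Minimum detectable difference ≈ 4.49 USD

δ = (z_{α/2} + z_β) · √((σ₁²+σ₂²)/n)
  = (1.960 + 0.842) · √(3528/1372)
  = 2.802 · √2.5714
  = 2.802 · 1.6036
  = 4.4932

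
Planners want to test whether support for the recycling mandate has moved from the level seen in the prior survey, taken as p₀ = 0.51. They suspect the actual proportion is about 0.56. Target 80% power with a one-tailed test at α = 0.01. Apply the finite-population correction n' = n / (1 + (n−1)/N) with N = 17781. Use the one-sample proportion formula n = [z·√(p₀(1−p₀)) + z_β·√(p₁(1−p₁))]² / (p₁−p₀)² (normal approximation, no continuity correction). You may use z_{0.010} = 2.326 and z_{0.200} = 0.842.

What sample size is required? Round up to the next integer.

n = [z_α·√(p₀q₀) + z_β·√(p₁q₁)]² / (p₁ − p₀)²
  = [2.326·√(0.51·0.49) + 0.842·√(0.56·0.44)]² / (0.05)²
  = [2.326·0.4999 + 0.842·0.4964]² / 0.0025
  = [1.5807]² / 0.0025
  = 999.48
Finite-population correction (N = 17781): 999.48 / (1 + (999.48 − 1)/17781) = 946.34.
Round up → n = 947.

n = 947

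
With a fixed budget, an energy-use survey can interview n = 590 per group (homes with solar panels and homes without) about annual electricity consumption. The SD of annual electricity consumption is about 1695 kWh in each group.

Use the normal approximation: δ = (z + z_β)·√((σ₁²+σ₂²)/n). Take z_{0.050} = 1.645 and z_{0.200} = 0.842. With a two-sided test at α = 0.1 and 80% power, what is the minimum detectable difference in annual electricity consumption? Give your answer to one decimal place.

δ = (z_{α/2} + z_β) · √((σ₁²+σ₂²)/n)
  = (1.645 + 0.842) · √(5746050/590)
  = 2.487 · √9739.1
  = 2.487 · 98.6867
  = 245.4339

Minimum detectable difference ≈ 245.4 kWh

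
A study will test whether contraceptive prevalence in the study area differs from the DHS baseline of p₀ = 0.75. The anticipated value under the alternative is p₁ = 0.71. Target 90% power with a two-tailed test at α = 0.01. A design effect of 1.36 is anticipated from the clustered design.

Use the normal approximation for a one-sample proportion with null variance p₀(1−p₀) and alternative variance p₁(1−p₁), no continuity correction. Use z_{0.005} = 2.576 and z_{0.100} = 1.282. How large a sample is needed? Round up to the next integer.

n = 2449

n = [z_{α/2}·√(p₀q₀) + z_β·√(p₁q₁)]² / (p₁ − p₀)²
  = [2.576·√(0.75·0.25) + 1.282·√(0.71·0.29)]² / (-0.04)²
  = [2.576·0.4330 + 1.282·0.4538]² / 0.0016
  = [1.6972]² / 0.0016
  = 1800.23
Design effect: 1.36 × 1800.23 = 2448.31.
Round up → n = 2449.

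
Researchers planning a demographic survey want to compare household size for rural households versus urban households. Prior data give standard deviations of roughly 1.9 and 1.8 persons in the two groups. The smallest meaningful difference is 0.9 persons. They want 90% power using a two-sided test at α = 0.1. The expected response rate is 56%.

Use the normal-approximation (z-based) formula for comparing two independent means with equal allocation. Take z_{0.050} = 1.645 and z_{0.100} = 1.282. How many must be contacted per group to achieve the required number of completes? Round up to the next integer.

n = (z_{α/2} + z_β)² · (σ₁² + σ₂²) / δ²
  = (1.645 + 1.282)² · (1.9² + 1.8² = 6.85) / 0.9²
  = 8.5673 · 6.85 / 0.81
  = 72.45
Adjust for 56% response: 72.45 / 0.56 = 129.38.
Round up → n = 130 per group.

n = 130 per group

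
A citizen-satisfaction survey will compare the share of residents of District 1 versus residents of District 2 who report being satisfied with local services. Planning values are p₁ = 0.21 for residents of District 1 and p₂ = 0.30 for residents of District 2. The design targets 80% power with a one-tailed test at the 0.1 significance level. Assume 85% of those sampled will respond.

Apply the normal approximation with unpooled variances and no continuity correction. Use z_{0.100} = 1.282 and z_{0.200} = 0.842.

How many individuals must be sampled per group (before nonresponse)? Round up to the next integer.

n = 247 per group

n = (z_α + z_β)² · [p₁(1−p₁) + p₂(1−p₂)] / (p₁ − p₂)²
  = (1.282 + 0.842)² · (0.21·0.79 + 0.30·0.70) / (-0.09)²
  = (2.124)² · (0.1659 + 0.2100) / 0.0081
  = 4.5114 · 0.3759 / 0.0081
  = 209.36
Adjust for 85% response: 209.36 / 0.85 = 246.31.
Round up → n = 247 per group.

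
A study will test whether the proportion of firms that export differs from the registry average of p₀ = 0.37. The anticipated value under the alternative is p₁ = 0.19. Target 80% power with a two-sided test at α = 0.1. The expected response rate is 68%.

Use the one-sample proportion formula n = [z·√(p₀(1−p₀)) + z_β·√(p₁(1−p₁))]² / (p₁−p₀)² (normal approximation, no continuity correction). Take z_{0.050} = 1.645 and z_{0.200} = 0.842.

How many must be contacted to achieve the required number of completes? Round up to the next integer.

n = [z_{α/2}·√(p₀q₀) + z_β·√(p₁q₁)]² / (p₁ − p₀)²
  = [1.645·√(0.37·0.63) + 0.842·√(0.19·0.81)]² / (-0.18)²
  = [1.645·0.4828 + 0.842·0.3923]² / 0.0324
  = [1.1245]² / 0.0324
  = 39.03
Adjust for 68% response: 39.03 / 0.68 = 57.40.
Round up → n = 58.

n = 58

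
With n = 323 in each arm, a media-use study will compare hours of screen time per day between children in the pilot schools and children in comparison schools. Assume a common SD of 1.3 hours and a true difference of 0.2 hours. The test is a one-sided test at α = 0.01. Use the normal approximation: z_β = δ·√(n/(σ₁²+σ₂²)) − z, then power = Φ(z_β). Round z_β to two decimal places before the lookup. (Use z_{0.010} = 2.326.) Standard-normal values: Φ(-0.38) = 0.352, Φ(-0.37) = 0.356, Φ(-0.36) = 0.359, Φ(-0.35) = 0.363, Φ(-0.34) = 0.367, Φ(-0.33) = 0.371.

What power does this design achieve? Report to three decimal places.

Power ≈ 0.356

z_β = δ·√(n/(σ₁²+σ₂²)) − z_α
    = 0.2 · √(323/3.38) − 2.326
    = 0.2 · 9.77559 − 2.326
    = 1.9551 − 2.326 = -0.3709 → -0.37
Power = Φ(-0.37) = 0.356.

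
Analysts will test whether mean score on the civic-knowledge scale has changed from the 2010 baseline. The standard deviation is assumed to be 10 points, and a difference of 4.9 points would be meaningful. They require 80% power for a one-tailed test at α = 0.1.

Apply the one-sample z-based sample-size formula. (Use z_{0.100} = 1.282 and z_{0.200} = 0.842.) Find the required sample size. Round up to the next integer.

n = 19

n = (z_α + z_β)² · σ² / δ²
  = (1.282 + 0.842)² · 10² / 4.9²
  = 4.5114 · 100 / 24.01
  = 18.79
Round up → n = 19.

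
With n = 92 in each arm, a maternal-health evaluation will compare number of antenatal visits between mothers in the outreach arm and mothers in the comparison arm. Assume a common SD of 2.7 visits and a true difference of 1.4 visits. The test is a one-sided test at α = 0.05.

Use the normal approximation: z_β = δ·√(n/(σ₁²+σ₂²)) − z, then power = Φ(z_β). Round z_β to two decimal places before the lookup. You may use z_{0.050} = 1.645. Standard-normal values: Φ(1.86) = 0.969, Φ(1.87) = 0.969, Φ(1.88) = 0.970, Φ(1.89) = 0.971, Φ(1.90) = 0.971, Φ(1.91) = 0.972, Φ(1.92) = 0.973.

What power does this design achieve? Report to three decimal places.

Power ≈ 0.969

z_β = δ·√(n/(σ₁²+σ₂²)) − z_α
    = 1.4 · √(92/14.58) − 1.645
    = 1.4 · 2.51197 − 1.645
    = 3.5168 − 1.645 = 1.8718 → 1.87
Power = Φ(1.87) = 0.969.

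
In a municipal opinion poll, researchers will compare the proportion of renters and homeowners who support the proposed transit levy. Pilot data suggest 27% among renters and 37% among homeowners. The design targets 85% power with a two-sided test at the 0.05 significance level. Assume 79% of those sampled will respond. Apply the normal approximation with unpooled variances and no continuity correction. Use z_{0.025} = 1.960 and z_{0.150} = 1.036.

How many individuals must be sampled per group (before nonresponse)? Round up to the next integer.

n = 489 per group

n = (z_{α/2} + z_β)² · [p₁(1−p₁) + p₂(1−p₂)] / (p₁ − p₂)²
  = (1.960 + 1.036)² · (0.27·0.73 + 0.37·0.63) / (-0.10)²
  = (2.996)² · (0.1971 + 0.2331) / 0.0100
  = 8.9760 · 0.4302 / 0.0100
  = 386.15
Adjust for 79% response: 386.15 / 0.79 = 488.80.
Round up → n = 489 per group.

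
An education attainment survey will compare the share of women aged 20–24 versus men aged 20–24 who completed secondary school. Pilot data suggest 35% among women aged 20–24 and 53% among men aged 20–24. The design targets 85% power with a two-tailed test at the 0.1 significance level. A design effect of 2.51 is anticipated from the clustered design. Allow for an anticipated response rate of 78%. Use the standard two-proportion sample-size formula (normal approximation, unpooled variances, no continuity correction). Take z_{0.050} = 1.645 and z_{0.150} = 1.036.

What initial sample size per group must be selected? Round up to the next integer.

n = 341 per group

n = (z_{α/2} + z_β)² · [p₁(1−p₁) + p₂(1−p₂)] / (p₁ − p₂)²
  = (1.645 + 1.036)² · (0.35·0.65 + 0.53·0.47) / (-0.18)²
  = (2.681)² · (0.2275 + 0.2491) / 0.0324
  = 7.1878 · 0.4766 / 0.0324
  = 105.73
Design effect: 2.51 × 105.73 = 265.39.
Adjust for 78% response: 265.39 / 0.78 = 340.24.
Round up → n = 341 per group.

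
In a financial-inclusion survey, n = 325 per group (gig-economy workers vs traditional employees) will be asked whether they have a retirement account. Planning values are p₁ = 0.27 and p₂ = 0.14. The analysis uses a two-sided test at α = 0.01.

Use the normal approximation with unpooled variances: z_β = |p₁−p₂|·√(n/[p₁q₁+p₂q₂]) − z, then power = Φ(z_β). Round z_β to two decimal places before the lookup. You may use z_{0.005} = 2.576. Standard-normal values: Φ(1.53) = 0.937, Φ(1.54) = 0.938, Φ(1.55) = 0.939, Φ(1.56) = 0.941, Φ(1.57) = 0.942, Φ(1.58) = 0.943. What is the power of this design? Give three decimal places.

z_β = |p₁−p₂|·√(n/[p₁q₁+p₂q₂]) − z_{α/2}
    = 0.13 · √(325/0.3175) − 2.576
    = 0.13 · 31.9941 − 2.576
    = 4.1592 − 2.576 = 1.5832 → 1.58
Power = Φ(1.58) = 0.943.

Power ≈ 0.943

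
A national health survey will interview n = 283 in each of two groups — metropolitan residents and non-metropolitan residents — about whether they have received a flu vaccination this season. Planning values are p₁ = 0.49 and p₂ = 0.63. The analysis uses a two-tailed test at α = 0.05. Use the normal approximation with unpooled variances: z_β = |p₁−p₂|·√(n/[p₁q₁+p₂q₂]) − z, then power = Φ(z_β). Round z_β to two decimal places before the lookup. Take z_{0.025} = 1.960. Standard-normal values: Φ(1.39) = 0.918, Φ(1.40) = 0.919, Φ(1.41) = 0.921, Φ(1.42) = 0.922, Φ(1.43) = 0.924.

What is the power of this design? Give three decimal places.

z_β = |p₁−p₂|·√(n/[p₁q₁+p₂q₂]) − z_{α/2}
    = 0.14 · √(283/0.4830) − 1.960
    = 0.14 · 24.2058 − 1.960
    = 3.3888 − 1.960 = 1.4288 → 1.43
Power = Φ(1.43) = 0.924.

Power ≈ 0.924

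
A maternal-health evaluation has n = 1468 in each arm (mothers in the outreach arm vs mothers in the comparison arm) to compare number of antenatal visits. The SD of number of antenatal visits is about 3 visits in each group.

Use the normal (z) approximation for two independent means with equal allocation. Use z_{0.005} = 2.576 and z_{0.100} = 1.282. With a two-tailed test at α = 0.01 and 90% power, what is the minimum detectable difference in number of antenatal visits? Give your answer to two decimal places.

Minimum detectable difference ≈ 0.43 visits

δ = (z_{α/2} + z_β) · √((σ₁²+σ₂²)/n)
  = (2.576 + 1.282) · √(18/1468)
  = 3.858 · √0.01226
  = 3.858 · 0.1107
  = 0.4272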